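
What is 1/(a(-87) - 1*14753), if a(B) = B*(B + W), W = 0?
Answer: -1/7184 ≈ -0.00013920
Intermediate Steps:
a(B) = B² (a(B) = B*(B + 0) = B*B = B²)
1/(a(-87) - 1*14753) = 1/((-87)² - 1*14753) = 1/(7569 - 14753) = 1/(-7184) = -1/7184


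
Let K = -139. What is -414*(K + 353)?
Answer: -88596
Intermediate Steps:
-414*(K + 353) = -414*(-139 + 353) = -414*214 = -88596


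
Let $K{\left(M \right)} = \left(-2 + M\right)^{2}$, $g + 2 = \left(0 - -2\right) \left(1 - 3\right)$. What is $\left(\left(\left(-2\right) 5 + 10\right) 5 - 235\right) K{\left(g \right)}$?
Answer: $-15040$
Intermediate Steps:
$g = -6$ ($g = -2 + \left(0 - -2\right) \left(1 - 3\right) = -2 + \left(0 + 2\right) \left(-2\right) = -2 + 2 \left(-2\right) = -2 - 4 = -6$)
$\left(\left(\left(-2\right) 5 + 10\right) 5 - 235\right) K{\left(g \right)} = \left(\left(\left(-2\right) 5 + 10\right) 5 - 235\right) \left(-2 - 6\right)^{2} = \left(\left(-10 + 10\right) 5 - 235\right) \left(-8\right)^{2} = \left(0 \cdot 5 - 235\right) 64 = \left(0 - 235\right) 64 = \left(-235\right) 64 = -15040$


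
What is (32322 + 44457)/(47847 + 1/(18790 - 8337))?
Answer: 1787463/1113908 ≈ 1.6047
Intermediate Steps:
(32322 + 44457)/(47847 + 1/(18790 - 8337)) = 76779/(47847 + 1/10453) = 76779/(500144692/10453) = 76779*(10453/500144692) = 1787463/1113908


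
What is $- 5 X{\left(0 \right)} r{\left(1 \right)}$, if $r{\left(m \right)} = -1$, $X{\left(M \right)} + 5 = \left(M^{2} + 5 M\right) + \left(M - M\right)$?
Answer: $-25$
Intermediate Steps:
$X{\left(M \right)} = -5 + M^{2} + 5 M$ ($X{\left(M \right)} = -5 + \left(\left(M^{2} + 5 M\right) + \left(M - M\right)\right) = -5 + \left(\left(M^{2} + 5 M\right) + 0\right) = -5 + \left(M^{2} + 5 M\right) = -5 + M^{2} + 5 M$)
$- 5 X{\left(0 \right)} r{\left(1 \right)} = - 5 \left(-5 + 0^{2} + 5 \cdot 0\right) \left(-1\right) = - 5 \left(-5 + 0 + 0\right) \left(-1\right) = \left(-5\right) \left(-5\right) \left(-1\right) = 25 \left(-1\right) = -25$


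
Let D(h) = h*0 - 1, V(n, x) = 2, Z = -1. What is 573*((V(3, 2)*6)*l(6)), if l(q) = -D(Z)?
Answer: 6876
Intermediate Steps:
D(h) = -1 (D(h) = 0 - 1 = -1)
l(q) = 1 (l(q) = -1*(-1) = 1)
573*((V(3, 2)*6)*l(6)) = 573*((2*6)*1) = 573*(12*1) = 573*12 = 6876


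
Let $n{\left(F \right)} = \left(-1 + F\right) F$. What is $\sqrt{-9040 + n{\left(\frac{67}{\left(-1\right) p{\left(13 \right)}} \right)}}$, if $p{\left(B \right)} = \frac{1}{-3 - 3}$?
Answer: $\sqrt{152162} \approx 390.08$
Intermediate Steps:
$p{\left(B \right)} = - \frac{1}{6}$ ($p{\left(B \right)} = \frac{1}{-6} = - \frac{1}{6}$)
$n{\left(F \right)} = F \left(-1 + F\right)$
$\sqrt{-9040 + n{\left(\frac{67}{\left(-1\right) p{\left(13 \right)}} \right)}} = \sqrt{-9040 + \frac{67}{\left(-1\right) \left(- \frac{1}{6}\right)} \left(-1 + \frac{67}{\left(-1\right) \left(- \frac{1}{6}\right)}\right)} = \sqrt{-9040 + 67 \frac{1}{\frac{1}{6}} \left(-1 + 67 \frac{1}{\frac{1}{6}}\right)} = \sqrt{-9040 + 67 \cdot 6 \left(-1 + 67 \cdot 6\right)} = \sqrt{-9040 + 402 \left(-1 + 402\right)} = \sqrt{-9040 + 402 \cdot 401} = \sqrt{-9040 + 161202} = \sqrt{152162}$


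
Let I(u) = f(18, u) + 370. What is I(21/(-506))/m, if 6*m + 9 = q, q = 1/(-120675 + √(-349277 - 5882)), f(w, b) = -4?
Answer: -287819657337276/1179589845655 + 2196*I*√355159/1179589845655 ≈ -244.0 + 1.1095e-6*I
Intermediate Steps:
I(u) = 366 (I(u) = -4 + 370 = 366)
q = 1/(-120675 + I*√355159) (q = 1/(-120675 + √(-355159)) = 1/(-120675 + I*√355159) ≈ -8.2865e-6 - 4.092e-8*I)
m = -43688472577/29125621568 - I*√355159/87376864704 (m = -3/2 + (-120675/14562810784 - I*√355159/14562810784)/6 = -3/2 + (-40225/29125621568 - I*√355159/87376864704) = -43688472577/29125621568 - I*√355159/87376864704 ≈ -1.5 - 6.8205e-9*I)
I(21/(-506))/m = 366/(-43688472577/29125621568 - I*√355159/87376864704)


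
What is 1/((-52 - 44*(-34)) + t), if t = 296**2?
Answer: 1/89060 ≈ 1.1228e-5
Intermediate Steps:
t = 87616
1/((-52 - 44*(-34)) + t) = 1/((-52 - 44*(-34)) + 87616) = 1/((-52 + 1496) + 87616) = 1/(1444 + 87616) = 1/89060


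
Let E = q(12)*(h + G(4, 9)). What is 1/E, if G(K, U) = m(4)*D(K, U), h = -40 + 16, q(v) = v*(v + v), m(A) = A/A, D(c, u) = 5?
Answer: -1/5472 ≈ -0.00018275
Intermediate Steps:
m(A) = 1
q(v) = 2*v² (q(v) = v*(2*v) = 2*v²)
h = -24
G(K, U) = 5 (G(K, U) = 1*5 = 5)
E = -5472 (E = (2*12²)*(-24 + 5) = (2*144)*(-19) = 288*(-19) = -5472)
1/E = 1/(-5472) = -1/5472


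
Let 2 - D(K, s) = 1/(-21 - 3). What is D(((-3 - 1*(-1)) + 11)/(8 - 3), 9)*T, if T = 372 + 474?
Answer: 6909/4 ≈ 1727.3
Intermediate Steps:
D(K, s) = 49/24 (D(K, s) = 2 - 1/(-21 - 3) = 2 - 1/(-24) = 2 - 1*(-1/24) = 2 + 1/24 = 49/24)
T = 846
D(((-3 - 1*(-1)) + 11)/(8 - 3), 9)*T = (49/24)*846 = 6909/4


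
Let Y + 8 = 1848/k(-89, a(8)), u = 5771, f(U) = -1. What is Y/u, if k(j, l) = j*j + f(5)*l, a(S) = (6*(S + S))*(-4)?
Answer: -5872/4357105 ≈ -0.0013477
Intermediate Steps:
a(S) = -48*S (a(S) = (6*(2*S))*(-4) = (12*S)*(-4) = -48*S)
k(j, l) = j**2 - l (k(j, l) = j*j - l = j**2 - l)
Y = -5872/755 (Y = -8 + 1848/((-89)**2 - (-48)*8) = -8 + 1848/(7921 - 1*(-384)) = -8 + 1848/(7921 + 384) = -8 + 1848/8305 = -8 + 1848*(1/8305) = -8 + 168/755 = -5872/755 ≈ -7.7775)
Y/u = -5872/755/5771 = -5872/755*1/5771 = -5872/4357105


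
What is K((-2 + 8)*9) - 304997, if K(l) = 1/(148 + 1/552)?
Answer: -24917339357/81697 ≈ -3.0500e+5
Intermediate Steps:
K(l) = 552/81697 (K(l) = 1/(148 + 1/552) = 1/(81697/552) = 552/81697)
K((-2 + 8)*9) - 304997 = 552/81697 - 304997 = -24917339357/81697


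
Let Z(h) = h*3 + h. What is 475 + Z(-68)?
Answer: 203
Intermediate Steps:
Z(h) = 4*h (Z(h) = 3*h + h = 4*h)
475 + Z(-68) = 475 + 4*(-68) = 475 - 272 = 203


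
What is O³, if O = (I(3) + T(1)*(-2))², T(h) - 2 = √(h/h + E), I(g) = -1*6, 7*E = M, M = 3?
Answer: 653864000/343 + 70192000*√70/343 ≈ 3.6185e+6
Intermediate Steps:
E = 3/7 (E = (⅐)*3 = 3/7 ≈ 0.42857)
I(g) = -6
T(h) = 2 + √70/7 (T(h) = 2 + √(h/h + 3/7) = 2 + √(1 + 3/7) = 2 + √(10/7) = 2 + √70/7)
O = (-10 - 2*√70/7)² (O = (-6 + (2 + √70/7)*(-2))² = (-6 + (-4 - 2*√70/7))² = (-10 - 2*√70/7)² ≈ 153.52)
O³ = (740/7 + 40*√70/7)³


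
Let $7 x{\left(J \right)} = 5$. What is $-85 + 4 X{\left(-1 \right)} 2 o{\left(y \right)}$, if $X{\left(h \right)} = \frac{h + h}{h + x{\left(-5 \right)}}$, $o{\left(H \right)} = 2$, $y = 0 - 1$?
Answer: $27$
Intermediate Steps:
$y = -1$
$x{\left(J \right)} = \frac{5}{7}$ ($x{\left(J \right)} = \frac{1}{7} \cdot 5 = \frac{5}{7}$)
$X{\left(h \right)} = \frac{2 h}{\frac{5}{7} + h}$ ($X{\left(h \right)} = \frac{h + h}{h + \frac{5}{7}} = \frac{2 h}{\frac{5}{7} + h}$)
$-85 + 4 X{\left(-1 \right)} 2 o{\left(y \right)} = -85 + 4 \cdot 14 \left(-1\right) \frac{1}{5 + 7 \left(-1\right)} 2 \cdot 2 = -85 + 4 \cdot 14 \left(-1\right) \frac{1}{5 - 7} \cdot 2 \cdot 2 = -85 + 4 \cdot 14 \left(-1\right) \frac{1}{-2} \cdot 2 \cdot 2 = -85 + 4 \cdot 14 \left(-1\right) \left(- \frac{1}{2}\right) 2 \cdot 2 = -85 + 4 \cdot 7 \cdot 2 \cdot 2 = -85 + 28 \cdot 2 \cdot 2 = -85 + 56 \cdot 2 = -85 + 112 = 27$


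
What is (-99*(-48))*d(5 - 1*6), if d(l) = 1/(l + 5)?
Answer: 1188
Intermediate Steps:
d(l) = 1/(5 + l)
(-99*(-48))*d(5 - 1*6) = (-99*(-48))/(5 + (5 - 1*6)) = 4752/(5 + (5 - 6)) = 4752/(5 - 1) = 4752/4 = 4752*(1/4) = 1188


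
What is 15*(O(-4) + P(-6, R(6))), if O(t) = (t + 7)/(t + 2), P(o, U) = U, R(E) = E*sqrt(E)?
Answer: -45/2 + 90*sqrt(6) ≈ 197.95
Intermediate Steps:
R(E) = E**(3/2)
O(t) = (7 + t)/(2 + t)
15*(O(-4) + P(-6, R(6))) = 15*((7 - 4)/(2 - 4) + 6**(3/2)) = 15*(3/(-2) + 6*sqrt(6)) = 15*(-1/2*3 + 6*sqrt(6)) = 15*(-3/2 + 6*sqrt(6)) = -45/2 + 90*sqrt(6)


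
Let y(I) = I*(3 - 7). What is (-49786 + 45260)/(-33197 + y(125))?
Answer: 146/1087 ≈ 0.13431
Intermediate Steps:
y(I) = -4*I (y(I) = I*(-4) = -4*I)
(-49786 + 45260)/(-33197 + y(125)) = (-49786 + 45260)/(-33197 - 4*125) = -4526/(-33197 - 500) = -4526/(-33697) = -4526*(-1/33697) = 146/1087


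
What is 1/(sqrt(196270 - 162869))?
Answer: sqrt(33401)/33401 ≈ 0.0054717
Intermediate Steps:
1/(sqrt(196270 - 162869)) = 1/(sqrt(33401)) = sqrt(33401)/33401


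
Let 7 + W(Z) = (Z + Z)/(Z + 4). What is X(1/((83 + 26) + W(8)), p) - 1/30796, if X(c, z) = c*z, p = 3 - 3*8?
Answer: -970229/4773380 ≈ -0.20326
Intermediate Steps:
W(Z) = -7 + 2*Z/(4 + Z) (W(Z) = -7 + (Z + Z)/(Z + 4) = -7 + (2*Z)/(4 + Z) = -7 + 2*Z/(4 + Z))
p = -21 (p = 3 - 24 = -21)
X(1/((83 + 26) + W(8)), p) - 1/30796 = -21/((83 + 26) + (-28 - 5*8)/(4 + 8)) - 1/30796 = -21/(109 + (-28 - 40)/12) - 1*1/30796 = -21/(109 + (1/12)*(-68)) - 1/30796 = -21/(109 - 17/3) - 1/30796 = -21/(310/3) - 1/30796 = (3/310)*(-21) - 1/30796 = -63/310 - 1/30796 = -970229/4773380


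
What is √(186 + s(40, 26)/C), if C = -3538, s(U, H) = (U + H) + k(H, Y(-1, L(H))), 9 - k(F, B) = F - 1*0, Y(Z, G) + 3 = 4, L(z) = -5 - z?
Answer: √2328071222/3538 ≈ 13.638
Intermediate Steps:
Y(Z, G) = 1 (Y(Z, G) = -3 + 4 = 1)
k(F, B) = 9 - F (k(F, B) = 9 - (F - 1*0) = 9 - (F + 0) = 9 - F)
s(U, H) = 9 + U (s(U, H) = (U + H) + (9 - H) = (H + U) + (9 - H) = 9 + U)
√(186 + s(40, 26)/C) = √(186 + (9 + 40)/(-3538)) = √(186 + 49*(-1/3538)) = √(186 - 49/3538) = √(658019/3538) = √2328071222/3538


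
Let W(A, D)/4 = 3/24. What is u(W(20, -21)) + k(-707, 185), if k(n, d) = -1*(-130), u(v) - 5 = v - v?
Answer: 135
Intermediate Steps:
W(A, D) = ½ (W(A, D) = 4*(3/24) = 4*(3*(1/24)) = 4*(⅛) = ½)
u(v) = 5 (u(v) = 5 + (v - v) = 5 + 0 = 5)
k(n, d) = 130
u(W(20, -21)) + k(-707, 185) = 5 + 130 = 135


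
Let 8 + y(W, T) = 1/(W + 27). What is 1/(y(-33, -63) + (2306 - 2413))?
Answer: -6/691 ≈ -0.0086831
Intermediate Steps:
y(W, T) = -8 + 1/(27 + W) (y(W, T) = -8 + 1/(W + 27) = -8 + 1/(27 + W))
1/(y(-33, -63) + (2306 - 2413)) = 1/((-215 - 8*(-33))/(27 - 33) + (2306 - 2413)) = 1/((-215 + 264)/(-6) - 107) = 1/(-⅙*49 - 107) = 1/(-49/6 - 107) = 1/(-691/6) = -6/691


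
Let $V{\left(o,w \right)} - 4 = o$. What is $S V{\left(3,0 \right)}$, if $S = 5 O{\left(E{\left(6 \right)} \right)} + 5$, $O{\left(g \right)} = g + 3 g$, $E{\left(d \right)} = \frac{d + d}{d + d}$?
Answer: $175$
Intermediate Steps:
$V{\left(o,w \right)} = 4 + o$
$E{\left(d \right)} = 1$ ($E{\left(d \right)} = \frac{2 d}{2 d} = 2 d \frac{1}{2 d} = 1$)
$O{\left(g \right)} = 4 g$
$S = 25$ ($S = 5 \cdot 4 \cdot 1 + 5 = 5 \cdot 4 + 5 = 20 + 5 = 25$)
$S V{\left(3,0 \right)} = 25 \left(4 + 3\right) = 25 \cdot 7 = 175$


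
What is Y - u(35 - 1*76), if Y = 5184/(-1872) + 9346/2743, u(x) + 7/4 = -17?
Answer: 212725/10972 ≈ 19.388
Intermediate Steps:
u(x) = -75/4 (u(x) = -7/4 - 17 = -75/4)
Y = 1750/2743 (Y = 5184*(-1/1872) + 9346*(1/2743) = -36/13 + 9346/2743 = 1750/2743 ≈ 0.63799)
Y - u(35 - 1*76) = 1750/2743 - 1*(-75/4) = 1750/2743 + 75/4 = 212725/10972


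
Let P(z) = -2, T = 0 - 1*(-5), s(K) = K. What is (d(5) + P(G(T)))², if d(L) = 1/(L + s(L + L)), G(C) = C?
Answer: 841/225 ≈ 3.7378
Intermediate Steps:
T = 5 (T = 0 + 5 = 5)
d(L) = 1/(3*L) (d(L) = 1/(L + (L + L)) = 1/(L + 2*L) = 1/(3*L))
(d(5) + P(G(T)))² = ((⅓)/5 - 2)² = ((⅓)*(⅕) - 2)² = (1/15 - 2)² = (-29/15)² = 841/225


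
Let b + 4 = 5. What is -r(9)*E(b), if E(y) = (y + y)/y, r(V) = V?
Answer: -18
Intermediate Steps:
b = 1 (b = -4 + 5 = 1)
E(y) = 2 (E(y) = (2*y)/y = 2)
-r(9)*E(b) = -9*2 = -1*18 = -18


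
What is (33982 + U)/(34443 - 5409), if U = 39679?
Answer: 73661/29034 ≈ 2.5371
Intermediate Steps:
(33982 + U)/(34443 - 5409) = (33982 + 39679)/(34443 - 5409) = 73661/29034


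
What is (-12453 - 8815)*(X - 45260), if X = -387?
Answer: 970820396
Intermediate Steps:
(-12453 - 8815)*(X - 45260) = (-12453 - 8815)*(-387 - 45260) = -21268*(-45647) = 970820396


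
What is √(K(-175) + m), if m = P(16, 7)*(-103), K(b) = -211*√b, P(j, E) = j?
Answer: √(-1648 - 1055*I*√7) ≈ 28.226 - 49.444*I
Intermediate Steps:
m = -1648 (m = 16*(-103) = -1648)
√(K(-175) + m) = √(-1055*I*√7 - 1648) = √(-1648 - 1055*I*√7)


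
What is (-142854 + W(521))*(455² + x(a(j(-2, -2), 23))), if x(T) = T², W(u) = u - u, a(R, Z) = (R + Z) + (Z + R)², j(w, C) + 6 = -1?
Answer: -40143259686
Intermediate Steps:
j(w, C) = -7 (j(w, C) = -6 - 1 = -7)
a(R, Z) = R + Z + (R + Z)² (a(R, Z) = (R + Z) + (R + Z)² = R + Z + (R + Z)²)
W(u) = 0
(-142854 + W(521))*(455² + x(a(j(-2, -2), 23))) = (-142854 + 0)*(455² + (-7 + 23 + (-7 + 23)²)²) = -142854*(207025 + (-7 + 23 + 16²)²) = -142854*(207025 + (-7 + 23 + 256)²) = -142854*(207025 + 272²) = -142854*(207025 + 73984) = -142854*281009 = -40143259686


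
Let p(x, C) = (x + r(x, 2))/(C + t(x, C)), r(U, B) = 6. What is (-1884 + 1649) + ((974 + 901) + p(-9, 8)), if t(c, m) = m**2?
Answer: 39359/24 ≈ 1640.0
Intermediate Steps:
p(x, C) = (6 + x)/(C + C**2) (p(x, C) = (x + 6)/(C + C**2) = (6 + x)/(C + C**2))
(-1884 + 1649) + ((974 + 901) + p(-9, 8)) = (-1884 + 1649) + ((974 + 901) + (6 - 9)/(8*(1 + 8))) = -235 + (1875 + (1/8)*(-3)/9) = -235 + (1875 + (1/8)*(1/9)*(-3)) = -235 + (1875 - 1/24) = -235 + 44999/24 = 39359/24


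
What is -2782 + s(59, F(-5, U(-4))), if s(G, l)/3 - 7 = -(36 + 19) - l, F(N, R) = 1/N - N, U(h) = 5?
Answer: -14702/5 ≈ -2940.4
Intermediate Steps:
s(G, l) = -144 - 3*l (s(G, l) = 21 + 3*(-(36 + 19) - l) = 21 + 3*(-1*55 - l) = 21 + 3*(-55 - l) = 21 + (-165 - 3*l) = -144 - 3*l)
-2782 + s(59, F(-5, U(-4))) = -2782 + (-144 - 3*(1/(-5) - 1*(-5))) = -2782 + (-144 - 3*(-1/5 + 5)) = -2782 + (-144 - 3*24/5) = -2782 + (-144 - 72/5) = -2782 - 792/5 = -14702/5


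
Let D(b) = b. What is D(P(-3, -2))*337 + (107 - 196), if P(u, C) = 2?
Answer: 585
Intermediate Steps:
D(P(-3, -2))*337 + (107 - 196) = 2*337 + (107 - 196) = 674 - 89 = 585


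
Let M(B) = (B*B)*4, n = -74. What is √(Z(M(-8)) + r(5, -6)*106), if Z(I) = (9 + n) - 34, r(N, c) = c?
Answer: 7*I*√15 ≈ 27.111*I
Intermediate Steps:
M(B) = 4*B² (M(B) = B²*4 = 4*B²)
Z(I) = -99 (Z(I) = (9 - 74) - 34 = -65 - 34 = -99)
√(Z(M(-8)) + r(5, -6)*106) = √(-99 - 6*106) = √(-99 - 636) = √(-735) = 7*I*√15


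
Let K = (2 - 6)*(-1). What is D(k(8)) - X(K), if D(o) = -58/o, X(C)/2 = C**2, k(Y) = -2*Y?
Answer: -227/8 ≈ -28.375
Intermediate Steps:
K = 4 (K = -4*(-1) = 4)
X(C) = 2*C**2
D(k(8)) - X(K) = -58/((-2*8)) - 2*4**2 = -58/(-16) - 2*16 = -58*(-1/16) - 1*32 = 29/8 - 32 = -227/8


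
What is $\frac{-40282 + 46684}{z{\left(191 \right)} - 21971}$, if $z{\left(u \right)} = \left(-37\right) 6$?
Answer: $- \frac{6402}{22193} \approx -0.28847$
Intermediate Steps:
$z{\left(u \right)} = -222$
$\frac{-40282 + 46684}{z{\left(191 \right)} - 21971} = \frac{-40282 + 46684}{-222 - 21971} = \frac{6402}{-22193} = 6402 \left(- \frac{1}{22193}\right) = - \frac{6402}{22193}$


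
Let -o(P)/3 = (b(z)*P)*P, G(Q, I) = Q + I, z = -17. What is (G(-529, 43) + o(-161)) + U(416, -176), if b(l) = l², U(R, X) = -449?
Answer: -22474442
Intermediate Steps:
G(Q, I) = I + Q
o(P) = -867*P² (o(P) = -3*(-17)²*P*P = -3*289*P*P = -867*P²)
(G(-529, 43) + o(-161)) + U(416, -176) = ((43 - 529) - 867*(-161)²) - 449 = (-486 - 867*25921) - 449 = (-486 - 22473507) - 449 = -22473993 - 449 = -22474442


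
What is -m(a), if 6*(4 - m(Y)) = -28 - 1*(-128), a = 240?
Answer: 38/3 ≈ 12.667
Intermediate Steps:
m(Y) = -38/3 (m(Y) = 4 - (-28 - 1*(-128))/6 = 4 - (-28 + 128)/6 = 4 - ⅙*100 = 4 - 50/3 = -38/3)
-m(a) = -1*(-38/3) = 38/3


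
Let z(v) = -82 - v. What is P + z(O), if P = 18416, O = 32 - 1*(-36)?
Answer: 18266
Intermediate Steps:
O = 68 (O = 32 + 36 = 68)
P + z(O) = 18416 + (-82 - 1*68) = 18416 + (-82 - 68) = 18416 - 150 = 18266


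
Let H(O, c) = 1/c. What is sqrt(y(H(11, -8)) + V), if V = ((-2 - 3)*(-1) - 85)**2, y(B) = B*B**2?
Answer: sqrt(6553598)/32 ≈ 80.000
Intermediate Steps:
y(B) = B**3
V = 6400 (V = (-5*(-1) - 85)**2 = (5 - 85)**2 = (-80)**2 = 6400)
sqrt(y(H(11, -8)) + V) = sqrt((1/(-8))**3 + 6400) = sqrt((-1/8)**3 + 6400) = sqrt(-1/512 + 6400) = sqrt(3276799/512) = sqrt(6553598)/32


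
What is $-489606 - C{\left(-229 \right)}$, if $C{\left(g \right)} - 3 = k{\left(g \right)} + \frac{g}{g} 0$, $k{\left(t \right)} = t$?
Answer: $-489380$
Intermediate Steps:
$C{\left(g \right)} = 3 + g$ ($C{\left(g \right)} = 3 + \left(g + \frac{g}{g} 0\right) = 3 + \left(g + 1 \cdot 0\right) = 3 + \left(g + 0\right) = 3 + g$)
$-489606 - C{\left(-229 \right)} = -489606 - \left(3 - 229\right) = -489606 - -226 = -489606 + 226 = -489380$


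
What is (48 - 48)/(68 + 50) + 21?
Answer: 21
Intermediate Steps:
(48 - 48)/(68 + 50) + 21 = 0/118 + 21 = 0*(1/118) + 21 = 0 + 21 = 21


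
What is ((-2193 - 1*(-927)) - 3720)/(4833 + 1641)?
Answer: -831/1079 ≈ -0.77016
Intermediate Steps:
((-2193 - 1*(-927)) - 3720)/(4833 + 1641) = ((-2193 + 927) - 3720)/6474 = (-1266 - 3720)*(1/6474) = -4986*1/6474 = -831/1079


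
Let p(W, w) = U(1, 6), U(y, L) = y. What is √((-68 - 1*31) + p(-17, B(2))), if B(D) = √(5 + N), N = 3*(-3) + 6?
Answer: 7*I*√2 ≈ 9.8995*I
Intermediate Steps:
N = -3 (N = -9 + 6 = -3)
B(D) = √2 (B(D) = √(5 - 3) = √2)
p(W, w) = 1
√((-68 - 1*31) + p(-17, B(2))) = √((-68 - 1*31) + 1) = √((-68 - 31) + 1) = √(-99 + 1) = √(-98) = 7*I*√2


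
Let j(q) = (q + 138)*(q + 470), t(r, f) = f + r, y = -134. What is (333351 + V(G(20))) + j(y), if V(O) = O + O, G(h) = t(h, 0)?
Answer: 334735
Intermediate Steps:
G(h) = h (G(h) = 0 + h = h)
V(O) = 2*O
j(q) = (138 + q)*(470 + q)
(333351 + V(G(20))) + j(y) = (333351 + 2*20) + (64860 + (-134)² + 608*(-134)) = (333351 + 40) + (64860 + 17956 - 81472) = 333391 + 1344 = 334735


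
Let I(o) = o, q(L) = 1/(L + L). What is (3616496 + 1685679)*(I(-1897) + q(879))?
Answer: -17682355961875/1758 ≈ -1.0058e+10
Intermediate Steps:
q(L) = 1/(2*L)
(3616496 + 1685679)*(I(-1897) + q(879)) = (3616496 + 1685679)*(-1897 + (1/2)/879) = 5302175*(-1897 + (1/2)*(1/879)) = 5302175*(-1897 + 1/1758) = 5302175*(-3334925/1758) = -17682355961875/1758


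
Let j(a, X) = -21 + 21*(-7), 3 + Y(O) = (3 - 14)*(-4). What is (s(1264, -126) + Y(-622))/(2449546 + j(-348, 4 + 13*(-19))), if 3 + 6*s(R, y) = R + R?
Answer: 2771/14696268 ≈ 0.00018855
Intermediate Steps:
s(R, y) = -½ + R/3 (s(R, y) = -½ + (R + R)/6 = -½ + (2*R)/6 = -½ + R/3)
Y(O) = 41 (Y(O) = -3 + (3 - 14)*(-4) = -3 - 11*(-4) = -3 + 44 = 41)
j(a, X) = -168 (j(a, X) = -21 - 147 = -168)
(s(1264, -126) + Y(-622))/(2449546 + j(-348, 4 + 13*(-19))) = ((-½ + (⅓)*1264) + 41)/(2449546 - 168) = ((-½ + 1264/3) + 41)/2449378 = (2525/6 + 41)*(1/2449378) = (2771/6)*(1/2449378) = 2771/14696268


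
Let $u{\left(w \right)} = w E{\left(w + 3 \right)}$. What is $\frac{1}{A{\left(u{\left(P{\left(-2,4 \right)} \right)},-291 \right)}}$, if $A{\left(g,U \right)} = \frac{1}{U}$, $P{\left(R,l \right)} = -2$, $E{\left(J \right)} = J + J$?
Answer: $-291$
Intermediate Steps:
$E{\left(J \right)} = 2 J$
$u{\left(w \right)} = w \left(6 + 2 w\right)$ ($u{\left(w \right)} = w 2 \left(w + 3\right) = w 2 \left(3 + w\right) = w \left(6 + 2 w\right)$)
$\frac{1}{A{\left(u{\left(P{\left(-2,4 \right)} \right)},-291 \right)}} = \frac{1}{\frac{1}{-291}} = \frac{1}{- \frac{1}{291}} = -291$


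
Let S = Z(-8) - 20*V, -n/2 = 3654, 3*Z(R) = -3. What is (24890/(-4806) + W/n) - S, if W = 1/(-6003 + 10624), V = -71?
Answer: -12841339524371/9016661556 ≈ -1424.2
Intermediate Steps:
Z(R) = -1 (Z(R) = (1/3)*(-3) = -1)
n = -7308 (n = -2*3654 = -7308)
W = 1/4621 ≈ 0.00021640
S = 1419 (S = -1 - 20*(-71) = -1 + 1420 = 1419)
(24890/(-4806) + W/n) - S = (24890/(-4806) + (1/4621)/(-7308)) - 1*1419 = (24890*(-1/4806) + (1/4621)*(-1/7308)) - 1419 = (-12445/2403 - 1/33770268) - 1419 = -46696776407/9016661556 - 1419 = -12841339524371/9016661556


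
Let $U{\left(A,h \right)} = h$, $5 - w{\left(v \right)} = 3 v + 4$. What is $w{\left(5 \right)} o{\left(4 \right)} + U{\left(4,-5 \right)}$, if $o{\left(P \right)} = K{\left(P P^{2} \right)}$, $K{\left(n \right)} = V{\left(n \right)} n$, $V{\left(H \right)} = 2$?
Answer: $-1797$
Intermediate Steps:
$w{\left(v \right)} = 1 - 3 v$ ($w{\left(v \right)} = 5 - \left(3 v + 4\right) = 5 - \left(4 + 3 v\right) = 1 - 3 v$)
$K{\left(n \right)} = 2 n$
$o{\left(P \right)} = 2 P^{3}$ ($o{\left(P \right)} = 2 P P^{2} = 2 P^{3}$)
$w{\left(5 \right)} o{\left(4 \right)} + U{\left(4,-5 \right)} = \left(1 - 15\right) 2 \cdot 4^{3} - 5 = \left(1 - 15\right) 2 \cdot 64 - 5 = \left(-14\right) 128 - 5 = -1792 - 5 = -1797$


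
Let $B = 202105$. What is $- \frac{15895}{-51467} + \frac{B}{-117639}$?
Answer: $- \frac{8531866130}{6054526413} \approx -1.4092$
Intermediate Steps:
$- \frac{15895}{-51467} + \frac{B}{-117639} = - \frac{15895}{-51467} + \frac{202105}{-117639} = \left(-15895\right) \left(- \frac{1}{51467}\right) + 202105 \left(- \frac{1}{117639}\right) = \frac{15895}{51467} - \frac{202105}{117639} = - \frac{8531866130}{6054526413}$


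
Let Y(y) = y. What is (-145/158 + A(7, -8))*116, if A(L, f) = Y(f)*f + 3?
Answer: 605578/79 ≈ 7665.5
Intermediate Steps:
A(L, f) = 3 + f**2 (A(L, f) = f*f + 3 = f**2 + 3 = 3 + f**2)
(-145/158 + A(7, -8))*116 = (-145/158 + (3 + (-8)**2))*116 = (-145*1/158 + (3 + 64))*116 = (-145/158 + 67)*116 = (10441/158)*116 = 605578/79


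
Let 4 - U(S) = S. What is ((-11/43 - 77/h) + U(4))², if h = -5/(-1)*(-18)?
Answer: 5387041/14976900 ≈ 0.35969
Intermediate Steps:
U(S) = 4 - S
h = -90 (h = -5*(-1)*(-18) = 5*(-18) = -90)
((-11/43 - 77/h) + U(4))² = ((-11/43 - 77/(-90)) + (4 - 1*4))² = ((-11*1/43 - 77*(-1/90)) + (4 - 4))² = ((-11/43 + 77/90) + 0)² = (2321/3870 + 0)² = (2321/3870)² = 5387041/14976900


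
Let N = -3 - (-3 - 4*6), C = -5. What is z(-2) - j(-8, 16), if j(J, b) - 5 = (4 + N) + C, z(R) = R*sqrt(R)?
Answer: -28 - 2*I*sqrt(2) ≈ -28.0 - 2.8284*I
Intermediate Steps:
N = 24 (N = -3 - (-3 - 24) = -3 - 1*(-27) = -3 + 27 = 24)
z(R) = R**(3/2)
j(J, b) = 28 (j(J, b) = 5 + ((4 + 24) - 5) = 5 + (28 - 5) = 5 + 23 = 28)
z(-2) - j(-8, 16) = (-2)**(3/2) - 1*28 = -2*I*sqrt(2) - 28 = -28 - 2*I*sqrt(2)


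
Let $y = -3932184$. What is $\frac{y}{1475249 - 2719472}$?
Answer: $\frac{1310728}{414741} \approx 3.1604$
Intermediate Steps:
$\frac{y}{1475249 - 2719472} = - \frac{3932184}{1475249 - 2719472} = - \frac{3932184}{-1244223} = \left(-3932184\right) \left(- \frac{1}{1244223}\right) = \frac{1310728}{414741}$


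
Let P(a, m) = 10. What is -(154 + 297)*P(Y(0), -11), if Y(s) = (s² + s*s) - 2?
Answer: -4510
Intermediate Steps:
Y(s) = -2 + 2*s² (Y(s) = (s² + s²) - 2 = 2*s² - 2 = -2 + 2*s²)
-(154 + 297)*P(Y(0), -11) = -(154 + 297)*10 = -451*10 = -1*4510 = -4510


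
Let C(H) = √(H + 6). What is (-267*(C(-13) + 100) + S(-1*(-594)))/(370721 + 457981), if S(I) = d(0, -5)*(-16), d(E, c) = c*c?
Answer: -13550/414351 - 89*I*√7/276234 ≈ -0.032702 - 0.00085244*I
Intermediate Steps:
d(E, c) = c²
C(H) = √(6 + H)
S(I) = -400 (S(I) = (-5)²*(-16) = 25*(-16) = -400)
(-267*(C(-13) + 100) + S(-1*(-594)))/(370721 + 457981) = (-267*(√(6 - 13) + 100) - 400)/(370721 + 457981) = (-267*(√(-7) + 100) - 400)/828702 = (-267*(I*√7 + 100) - 400)*(1/828702) = (-267*(100 + I*√7) - 400)*(1/828702) = ((-26700 - 267*I*√7) - 400)*(1/828702) = (-27100 - 267*I*√7)*(1/828702) = -13550/414351 - 89*I*√7/276234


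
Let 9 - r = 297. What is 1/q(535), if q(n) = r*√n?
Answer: -√535/154080 ≈ -0.00015012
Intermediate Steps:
r = -288 (r = 9 - 1*297 = 9 - 297 = -288)
q(n) = -288*√n
1/q(535) = 1/(-288*√535) = -√535/154080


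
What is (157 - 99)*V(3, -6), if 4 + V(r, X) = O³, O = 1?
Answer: -174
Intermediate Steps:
V(r, X) = -3 (V(r, X) = -4 + 1³ = -4 + 1 = -3)
(157 - 99)*V(3, -6) = (157 - 99)*(-3) = 58*(-3) = -174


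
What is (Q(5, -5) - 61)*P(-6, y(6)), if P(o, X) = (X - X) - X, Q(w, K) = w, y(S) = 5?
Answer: 280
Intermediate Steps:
P(o, X) = -X (P(o, X) = 0 - X = -X)
(Q(5, -5) - 61)*P(-6, y(6)) = (5 - 61)*(-1*5) = -56*(-5) = 280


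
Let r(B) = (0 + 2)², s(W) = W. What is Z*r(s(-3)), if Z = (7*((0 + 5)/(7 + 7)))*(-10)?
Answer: -100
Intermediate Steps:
r(B) = 4 (r(B) = 2² = 4)
Z = -25 (Z = (7*(5/14))*(-10) = (5/2)*(-10) = -25)
Z*r(s(-3)) = -25*4 = -100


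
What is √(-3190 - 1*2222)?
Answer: 2*I*√1353 ≈ 73.566*I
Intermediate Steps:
√(-3190 - 1*2222) = √(-3190 - 2222) = √(-5412) = 2*I*√1353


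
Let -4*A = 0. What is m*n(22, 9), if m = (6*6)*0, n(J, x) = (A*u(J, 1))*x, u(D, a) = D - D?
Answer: 0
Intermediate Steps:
A = 0 (A = -¼*0 = 0)
u(D, a) = 0
n(J, x) = 0 (n(J, x) = (0*0)*x = 0*x = 0)
m = 0 (m = 36*0 = 0)
m*n(22, 9) = 0*0 = 0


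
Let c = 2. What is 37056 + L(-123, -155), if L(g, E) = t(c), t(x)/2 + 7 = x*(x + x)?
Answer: 37058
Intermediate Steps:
t(x) = -14 + 4*x**2 (t(x) = -14 + 2*(x*(x + x)) = -14 + 2*(x*(2*x)) = -14 + 2*(2*x**2) = -14 + 4*x**2)
L(g, E) = 2 (L(g, E) = -14 + 4*2**2 = -14 + 4*4 = -14 + 16 = 2)
37056 + L(-123, -155) = 37056 + 2 = 37058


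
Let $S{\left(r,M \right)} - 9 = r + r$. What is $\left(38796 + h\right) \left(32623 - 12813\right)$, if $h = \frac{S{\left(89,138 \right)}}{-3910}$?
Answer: $\frac{17676599689}{23} \approx 7.6855 \cdot 10^{8}$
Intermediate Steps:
$S{\left(r,M \right)} = 9 + 2 r$ ($S{\left(r,M \right)} = 9 + \left(r + r\right) = 9 + 2 r$)
$h = - \frac{11}{230}$ ($h = \frac{9 + 2 \cdot 89}{-3910} = \left(9 + 178\right) \left(- \frac{1}{3910}\right) = 187 \left(- \frac{1}{3910}\right) = - \frac{11}{230} \approx -0.047826$)
$\left(38796 + h\right) \left(32623 - 12813\right) = \left(38796 - \frac{11}{230}\right) \left(32623 - 12813\right) = \frac{8923069}{230} \cdot 19810 = \frac{17676599689}{23}$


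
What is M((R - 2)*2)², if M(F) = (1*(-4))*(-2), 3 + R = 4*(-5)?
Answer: 64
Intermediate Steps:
R = -23 (R = -3 + 4*(-5) = -3 - 20 = -23)
M(F) = 8 (M(F) = -4*(-2) = 8)
M((R - 2)*2)² = 8² = 64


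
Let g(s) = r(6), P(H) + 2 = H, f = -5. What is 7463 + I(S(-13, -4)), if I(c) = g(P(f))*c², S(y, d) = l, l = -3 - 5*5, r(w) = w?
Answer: 12167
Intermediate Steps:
l = -28 (l = -3 - 25 = -28)
P(H) = -2 + H
g(s) = 6
S(y, d) = -28
I(c) = 6*c²
7463 + I(S(-13, -4)) = 7463 + 6*(-28)² = 7463 + 6*784 = 7463 + 4704 = 12167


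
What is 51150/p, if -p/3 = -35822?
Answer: 8525/17911 ≈ 0.47596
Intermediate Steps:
p = 107466 (p = -3*(-35822) = 107466)
51150/p = 51150/107466 = 51150*(1/107466) = 8525/17911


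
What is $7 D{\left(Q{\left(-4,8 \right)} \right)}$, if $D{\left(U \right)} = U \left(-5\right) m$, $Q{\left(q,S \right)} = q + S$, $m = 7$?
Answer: $-980$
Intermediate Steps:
$Q{\left(q,S \right)} = S + q$
$D{\left(U \right)} = - 35 U$ ($D{\left(U \right)} = U \left(-5\right) 7 = - 5 U 7 = - 35 U$)
$7 D{\left(Q{\left(-4,8 \right)} \right)} = 7 \left(- 35 \left(8 - 4\right)\right) = 7 \left(\left(-35\right) 4\right) = 7 \left(-140\right) = -980$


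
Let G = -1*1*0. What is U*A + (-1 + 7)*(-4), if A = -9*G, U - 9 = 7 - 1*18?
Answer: -24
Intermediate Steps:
U = -2 (U = 9 + (7 - 1*18) = 9 + (7 - 18) = 9 - 11 = -2)
G = 0 (G = -1*0 = 0)
A = 0 (A = -9*0 = 0)
U*A + (-1 + 7)*(-4) = -2*0 + (-1 + 7)*(-4) = 0 + 6*(-4) = 0 - 24 = -24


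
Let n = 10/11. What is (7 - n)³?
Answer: 300763/1331 ≈ 225.97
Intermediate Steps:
n = 10/11 (n = 10*(1/11) = 10/11 ≈ 0.90909)
(7 - n)³ = (7 - 1*10/11)³ = (7 - 10/11)³ = (67/11)³ = 300763/1331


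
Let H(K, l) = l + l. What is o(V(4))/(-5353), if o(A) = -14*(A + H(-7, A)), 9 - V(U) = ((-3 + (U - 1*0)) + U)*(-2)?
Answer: 798/5353 ≈ 0.14908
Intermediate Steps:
H(K, l) = 2*l
V(U) = 3 + 4*U (V(U) = 9 - ((-3 + (U - 1*0)) + U)*(-2) = 9 - ((-3 + (U + 0)) + U)*(-2) = 9 - ((-3 + U) + U)*(-2) = 9 - (-3 + 2*U)*(-2) = 9 - (6 - 4*U) = 9 + (-6 + 4*U) = 3 + 4*U)
o(A) = -42*A (o(A) = -14*(A + 2*A) = -42*A)
o(V(4))/(-5353) = -42*(3 + 4*4)/(-5353) = -42*(3 + 16)*(-1/5353) = -42*19*(-1/5353) = -798*(-1/5353) = 798/5353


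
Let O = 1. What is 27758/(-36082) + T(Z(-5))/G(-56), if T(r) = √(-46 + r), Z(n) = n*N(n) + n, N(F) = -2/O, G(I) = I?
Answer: -13879/18041 - I*√41/56 ≈ -0.7693 - 0.11434*I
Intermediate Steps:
N(F) = -2 (N(F) = -2/1 = -2*1 = -2)
Z(n) = -n (Z(n) = n*(-2) + n = -2*n + n = -n)
27758/(-36082) + T(Z(-5))/G(-56) = 27758/(-36082) + √(-46 - 1*(-5))/(-56) = 27758*(-1/36082) + √(-46 + 5)*(-1/56) = -13879/18041 + √(-41)*(-1/56) = -13879/18041 + (I*√41)*(-1/56) = -13879/18041 - I*√41/56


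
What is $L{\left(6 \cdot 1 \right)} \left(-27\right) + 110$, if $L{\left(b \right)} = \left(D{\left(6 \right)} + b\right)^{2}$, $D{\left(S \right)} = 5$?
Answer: $-3157$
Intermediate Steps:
$L{\left(b \right)} = \left(5 + b\right)^{2}$
$L{\left(6 \cdot 1 \right)} \left(-27\right) + 110 = \left(5 + 6 \cdot 1\right)^{2} \left(-27\right) + 110 = \left(5 + 6\right)^{2} \left(-27\right) + 110 = 11^{2} \left(-27\right) + 110 = 121 \left(-27\right) + 110 = -3267 + 110 = -3157$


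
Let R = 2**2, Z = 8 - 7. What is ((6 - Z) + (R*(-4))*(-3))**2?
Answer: 2809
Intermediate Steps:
Z = 1
R = 4
((6 - Z) + (R*(-4))*(-3))**2 = ((6 - 1*1) + (4*(-4))*(-3))**2 = ((6 - 1) - 16*(-3))**2 = (5 + 48)**2 = 53**2 = 2809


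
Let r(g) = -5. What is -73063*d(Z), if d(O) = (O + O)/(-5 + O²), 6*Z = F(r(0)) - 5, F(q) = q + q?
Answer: 292252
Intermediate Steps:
F(q) = 2*q
Z = -5/2 (Z = (2*(-5) - 5)/6 = (-10 - 5)/6 = (⅙)*(-15) = -5/2 ≈ -2.5000)
d(O) = 2*O/(-5 + O²) (d(O) = (2*O)/(-5 + O²) = 2*O/(-5 + O²))
-73063*d(Z) = -146126*(-5)/(2*(-5 + (-5/2)²)) = -146126*(-5)/(2*(-5 + 25/4)) = -146126*(-5)/(2*5/4) = -146126*(-5)*4/(2*5) = -73063*(-4) = 292252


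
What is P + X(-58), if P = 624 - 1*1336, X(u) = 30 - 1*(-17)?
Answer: -665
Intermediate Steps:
X(u) = 47 (X(u) = 30 + 17 = 47)
P = -712 (P = 624 - 1336 = -712)
P + X(-58) = -712 + 47 = -665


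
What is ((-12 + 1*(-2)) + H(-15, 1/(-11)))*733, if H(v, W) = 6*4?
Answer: 7330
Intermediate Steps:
H(v, W) = 24
((-12 + 1*(-2)) + H(-15, 1/(-11)))*733 = ((-12 + 1*(-2)) + 24)*733 = ((-12 - 2) + 24)*733 = (-14 + 24)*733 = 10*733 = 7330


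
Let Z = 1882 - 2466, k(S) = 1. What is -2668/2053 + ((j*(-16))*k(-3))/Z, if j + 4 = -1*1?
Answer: -215294/149869 ≈ -1.4365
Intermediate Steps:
j = -5 (j = -4 - 1*1 = -4 - 1 = -5)
Z = -584
-2668/2053 + ((j*(-16))*k(-3))/Z = -2668/2053 + (-5*(-16)*1)/(-584) = -2668*1/2053 + (80*1)*(-1/584) = -2668/2053 + 80*(-1/584) = -2668/2053 - 10/73 = -215294/149869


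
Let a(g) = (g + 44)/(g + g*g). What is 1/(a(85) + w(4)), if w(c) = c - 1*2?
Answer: 170/343 ≈ 0.49563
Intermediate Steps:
w(c) = -2 + c (w(c) = c - 2 = -2 + c)
a(g) = (44 + g)/(g + g**2)
1/(a(85) + w(4)) = 1/((44 + 85)/(85*(1 + 85)) + (-2 + 4)) = 1/((1/85)*129/86 + 2) = 1/((1/85)*(1/86)*129 + 2) = 1/(3/170 + 2) = 1/(343/170) = 170/343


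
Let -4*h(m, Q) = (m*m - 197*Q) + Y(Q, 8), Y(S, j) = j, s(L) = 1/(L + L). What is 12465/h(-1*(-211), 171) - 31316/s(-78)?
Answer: 8827721562/1807 ≈ 4.8853e+6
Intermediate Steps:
s(L) = 1/(2*L)
h(m, Q) = -2 - m²/4 + 197*Q/4 (h(m, Q) = -((m*m - 197*Q) + 8)/4 = -((m² - 197*Q) + 8)/4 = -(8 + m² - 197*Q)/4 = -2 - m²/4 + 197*Q/4)
12465/h(-1*(-211), 171) - 31316/s(-78) = 12465/(-2 - (-1*(-211))²/4 + (197/4)*171) - 31316/((½)/(-78)) = 12465/(-2 - ¼*211² + 33687/4) - 31316/((½)*(-1/78)) = 12465/(-2 - ¼*44521 + 33687/4) - 31316/(-1/156) = 12465/(-2 - 44521/4 + 33687/4) - 31316*(-156) = 12465/(-5421/2) + 4885296 = 12465*(-2/5421) + 4885296 = -8310/1807 + 4885296 = 8827721562/1807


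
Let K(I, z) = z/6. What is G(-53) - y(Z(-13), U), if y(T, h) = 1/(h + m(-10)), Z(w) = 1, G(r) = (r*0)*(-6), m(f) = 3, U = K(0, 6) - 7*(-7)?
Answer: -1/53 ≈ -0.018868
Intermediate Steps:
K(I, z) = z/6 (K(I, z) = z*(⅙) = z/6)
U = 50 (U = (⅙)*6 - 7*(-7) = 1 + 49 = 50)
G(r) = 0 (G(r) = 0*(-6) = 0)
y(T, h) = 1/(3 + h) (y(T, h) = 1/(h + 3) = 1/(3 + h))
G(-53) - y(Z(-13), U) = 0 - 1/(3 + 50) = 0 - 1/53 = -1/53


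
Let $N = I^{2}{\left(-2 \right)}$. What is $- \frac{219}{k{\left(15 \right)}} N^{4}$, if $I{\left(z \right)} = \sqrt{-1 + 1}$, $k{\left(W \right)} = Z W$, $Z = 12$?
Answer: $0$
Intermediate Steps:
$k{\left(W \right)} = 12 W$
$I{\left(z \right)} = 0$ ($I{\left(z \right)} = \sqrt{0} = 0$)
$N = 0$ ($N = 0^{2} = 0$)
$- \frac{219}{k{\left(15 \right)}} N^{4} = - \frac{219}{12 \cdot 15} \cdot 0^{4} = - \frac{219}{180} \cdot 0 = \left(-219\right) \frac{1}{180} \cdot 0 = \left(- \frac{73}{60}\right) 0 = 0$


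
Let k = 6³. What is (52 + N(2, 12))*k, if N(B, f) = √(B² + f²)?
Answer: 11232 + 432*√37 ≈ 13860.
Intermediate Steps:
k = 216
(52 + N(2, 12))*k = (52 + √(2² + 12²))*216 = (52 + √(4 + 144))*216 = (52 + √148)*216 = (52 + 2*√37)*216 = 11232 + 432*√37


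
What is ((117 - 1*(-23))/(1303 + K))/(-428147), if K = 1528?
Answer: -140/1212084157 ≈ -1.1550e-7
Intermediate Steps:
((117 - 1*(-23))/(1303 + K))/(-428147) = ((117 - 1*(-23))/(1303 + 1528))/(-428147) = ((117 + 23)/2831)*(-1/428147) = (140*(1/2831))*(-1/428147) = (140/2831)*(-1/428147) = -140/1212084157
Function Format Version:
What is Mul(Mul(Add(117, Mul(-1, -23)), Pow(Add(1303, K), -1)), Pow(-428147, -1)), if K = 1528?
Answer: Rational(-140, 1212084157) ≈ -1.1550e-7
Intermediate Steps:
Mul(Mul(Add(117, Mul(-1, -23)), Pow(Add(1303, K), -1)), Pow(-428147, -1)) = Mul(Mul(Add(117, Mul(-1, -23)), Pow(Add(1303, 1528), -1)), Pow(-428147, -1)) = Mul(Mul(Add(117, 23), Pow(2831, -1)), Rational(-1, 428147)) = Mul(Mul(140, Rational(1, 2831)), Rational(-1, 428147)) = Mul(Rational(140, 2831), Rational(-1, 428147)) = Rational(-140, 1212084157)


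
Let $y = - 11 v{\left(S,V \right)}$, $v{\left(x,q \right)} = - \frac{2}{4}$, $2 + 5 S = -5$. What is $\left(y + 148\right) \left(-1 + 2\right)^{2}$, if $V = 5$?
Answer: $\frac{307}{2} \approx 153.5$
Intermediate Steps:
$S = - \frac{7}{5}$ ($S = - \frac{2}{5} + \frac{1}{5} \left(-5\right) = - \frac{2}{5} - 1 = - \frac{7}{5} \approx -1.4$)
$v{\left(x,q \right)} = - \frac{1}{2}$ ($v{\left(x,q \right)} = \left(-2\right) \frac{1}{4} = - \frac{1}{2}$)
$y = \frac{11}{2}$ ($y = \left(-11\right) \left(- \frac{1}{2}\right) = \frac{11}{2} \approx 5.5$)
$\left(y + 148\right) \left(-1 + 2\right)^{2} = \left(\frac{11}{2} + 148\right) \left(-1 + 2\right)^{2} = \frac{307 \cdot 1^{2}}{2} = \frac{307}{2} \cdot 1 = \frac{307}{2}$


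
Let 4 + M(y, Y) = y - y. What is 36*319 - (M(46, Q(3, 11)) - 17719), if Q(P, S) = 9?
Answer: 29207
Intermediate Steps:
M(y, Y) = -4 (M(y, Y) = -4 + (y - y) = -4 + 0 = -4)
36*319 - (M(46, Q(3, 11)) - 17719) = 36*319 - (-4 - 17719) = 11484 - 1*(-17723) = 11484 + 17723 = 29207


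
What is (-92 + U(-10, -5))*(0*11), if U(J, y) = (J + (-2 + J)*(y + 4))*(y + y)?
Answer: 0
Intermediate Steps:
U(J, y) = 2*y*(J + (-2 + J)*(4 + y)) (U(J, y) = (J + (-2 + J)*(4 + y))*(2*y) = 2*y*(J + (-2 + J)*(4 + y)))
(-92 + U(-10, -5))*(0*11) = (-92 + 2*(-5)*(-8 - 2*(-5) + 5*(-10) - 10*(-5)))*(0*11) = (-92 + 2*(-5)*(-8 + 10 - 50 + 50))*0 = (-92 + 2*(-5)*2)*0 = (-92 - 20)*0 = -112*0 = 0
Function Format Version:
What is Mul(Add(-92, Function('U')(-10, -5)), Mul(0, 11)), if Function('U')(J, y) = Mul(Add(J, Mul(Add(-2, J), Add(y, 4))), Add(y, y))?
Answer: 0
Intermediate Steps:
Function('U')(J, y) = Mul(2, y, Add(J, Mul(Add(-2, J), Add(4, y)))) (Function('U')(J, y) = Mul(Add(J, Mul(Add(-2, J), Add(4, y))), Mul(2, y)) = Mul(2, y, Add(J, Mul(Add(-2, J), Add(4, y)))))
Mul(Add(-92, Function('U')(-10, -5)), Mul(0, 11)) = Mul(Add(-92, Mul(2, -5, Add(-8, Mul(-2, -5), Mul(5, -10), Mul(-10, -5)))), Mul(0, 11)) = Mul(Add(-92, Mul(2, -5, Add(-8, 10, -50, 50))), 0) = Mul(Add(-92, Mul(2, -5, 2)), 0) = Mul(Add(-92, -20), 0) = Mul(-112, 0) = 0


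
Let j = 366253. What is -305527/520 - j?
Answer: -190757087/520 ≈ -3.6684e+5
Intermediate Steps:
-305527/520 - j = -305527/520 - 1*366253 = -305527*1/520 - 366253 = -305527/520 - 366253 = -190757087/520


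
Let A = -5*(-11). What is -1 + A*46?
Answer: 2529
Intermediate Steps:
A = 55
-1 + A*46 = -1 + 55*46 = -1 + 2530 = 2529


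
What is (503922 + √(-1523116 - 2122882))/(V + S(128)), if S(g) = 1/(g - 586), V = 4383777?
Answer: 230796276/2007769865 + 458*I*√3645998/2007769865 ≈ 0.11495 + 0.00043557*I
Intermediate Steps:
S(g) = 1/(-586 + g)
(503922 + √(-1523116 - 2122882))/(V + S(128)) = (503922 + √(-1523116 - 2122882))/(4383777 + 1/(-586 + 128)) = (503922 + √(-3645998))/(4383777 + 1/(-458)) = (503922 + I*√3645998)/(4383777 - 1/458) = (503922 + I*√3645998)/(2007769865/458) = (503922 + I*√3645998)*(458/2007769865) = 230796276/2007769865 + 458*I*√3645998/2007769865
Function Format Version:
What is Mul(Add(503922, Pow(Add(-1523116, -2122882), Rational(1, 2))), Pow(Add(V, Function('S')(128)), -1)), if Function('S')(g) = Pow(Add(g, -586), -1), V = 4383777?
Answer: Add(Rational(230796276, 2007769865), Mul(Rational(458, 2007769865), I, Pow(3645998, Rational(1, 2)))) ≈ Add(0.11495, Mul(0.00043557, I))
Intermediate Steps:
Function('S')(g) = Pow(Add(-586, g), -1)
Mul(Add(503922, Pow(Add(-1523116, -2122882), Rational(1, 2))), Pow(Add(V, Function('S')(128)), -1)) = Mul(Add(503922, Pow(Add(-1523116, -2122882), Rational(1, 2))), Pow(Add(4383777, Pow(Add(-586, 128), -1)), -1)) = Mul(Add(503922, Pow(-3645998, Rational(1, 2))), Pow(Add(4383777, Pow(-458, -1)), -1)) = Mul(Add(503922, Mul(I, Pow(3645998, Rational(1, 2)))), Pow(Add(4383777, Rational(-1, 458)), -1)) = Mul(Add(503922, Mul(I, Pow(3645998, Rational(1, 2)))), Pow(Rational(2007769865, 458), -1)) = Mul(Add(503922, Mul(I, Pow(3645998, Rational(1, 2)))), Rational(458, 2007769865)) = Add(Rational(230796276, 2007769865), Mul(Rational(458, 2007769865), I, Pow(3645998, Rational(1, 2))))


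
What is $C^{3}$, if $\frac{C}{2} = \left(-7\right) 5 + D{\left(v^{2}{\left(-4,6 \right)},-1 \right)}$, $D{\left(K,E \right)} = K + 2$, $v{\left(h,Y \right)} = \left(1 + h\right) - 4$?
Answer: $32768$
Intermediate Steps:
$v{\left(h,Y \right)} = -3 + h$
$D{\left(K,E \right)} = 2 + K$
$C = 32$ ($C = 2 \left(\left(-7\right) 5 + \left(2 + \left(-3 - 4\right)^{2}\right)\right) = 2 \left(-35 + \left(2 + \left(-7\right)^{2}\right)\right) = 2 \left(-35 + \left(2 + 49\right)\right) = 2 \left(-35 + 51\right) = 2 \cdot 16 = 32$)
$C^{3} = 32^{3} = 32768$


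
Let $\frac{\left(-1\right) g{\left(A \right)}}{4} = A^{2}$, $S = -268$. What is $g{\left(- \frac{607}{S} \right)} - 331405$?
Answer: $- \frac{5951076629}{17956} \approx -3.3143 \cdot 10^{5}$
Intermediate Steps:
$g{\left(A \right)} = - 4 A^{2}$
$g{\left(- \frac{607}{S} \right)} - 331405 = - 4 \left(- \frac{607}{-268}\right)^{2} - 331405 = - 4 \left(\left(-607\right) \left(- \frac{1}{268}\right)\right)^{2} - 331405 = - 4 \left(\frac{607}{268}\right)^{2} - 331405 = \left(-4\right) \frac{368449}{71824} - 331405 = - \frac{368449}{17956} - 331405 = - \frac{5951076629}{17956}$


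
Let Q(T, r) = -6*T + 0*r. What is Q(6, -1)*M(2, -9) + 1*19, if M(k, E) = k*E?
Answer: 667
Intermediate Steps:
Q(T, r) = -6*T (Q(T, r) = -6*T + 0 = -6*T)
M(k, E) = E*k
Q(6, -1)*M(2, -9) + 1*19 = (-6*6)*(-9*2) + 1*19 = -36*(-18) + 19 = 648 + 19 = 667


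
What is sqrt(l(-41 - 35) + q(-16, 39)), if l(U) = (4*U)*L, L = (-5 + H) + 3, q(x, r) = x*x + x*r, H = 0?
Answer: 4*sqrt(15) ≈ 15.492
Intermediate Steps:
q(x, r) = x**2 + r*x
L = -2 (L = (-5 + 0) + 3 = -5 + 3 = -2)
l(U) = -8*U (l(U) = (4*U)*(-2) = -8*U)
sqrt(l(-41 - 35) + q(-16, 39)) = sqrt(-8*(-41 - 35) - 16*(39 - 16)) = sqrt(-8*(-76) - 16*23) = sqrt(608 - 368) = sqrt(240) = 4*sqrt(15)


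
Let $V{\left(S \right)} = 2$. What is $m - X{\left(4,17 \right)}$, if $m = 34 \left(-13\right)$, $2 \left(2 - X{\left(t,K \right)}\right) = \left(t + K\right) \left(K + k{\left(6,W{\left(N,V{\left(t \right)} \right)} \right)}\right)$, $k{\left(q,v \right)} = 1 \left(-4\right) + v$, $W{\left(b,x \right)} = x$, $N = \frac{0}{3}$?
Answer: $- \frac{573}{2} \approx -286.5$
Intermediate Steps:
$N = 0$ ($N = 0 \cdot \frac{1}{3} = 0$)
$k{\left(q,v \right)} = -4 + v$
$X{\left(t,K \right)} = 2 - \frac{\left(-2 + K\right) \left(K + t\right)}{2}$ ($X{\left(t,K \right)} = 2 - \frac{\left(t + K\right) \left(K + \left(-4 + 2\right)\right)}{2} = 2 - \frac{\left(K + t\right) \left(K - 2\right)}{2} = 2 - \frac{\left(K + t\right) \left(-2 + K\right)}{2} = 2 - \frac{\left(-2 + K\right) \left(K + t\right)}{2}$)
$m = -442$
$m - X{\left(4,17 \right)} = -442 - \left(2 + 17 + 4 - \frac{17^{2}}{2} - \frac{17}{2} \cdot 4\right) = -442 - \left(2 + 17 + 4 - \frac{289}{2} - 34\right) = -442 - - \frac{311}{2} = -442 + \frac{311}{2} = - \frac{573}{2}$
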